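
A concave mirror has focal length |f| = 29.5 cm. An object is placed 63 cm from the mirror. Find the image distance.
f = +29.5 cm (concave); 1/di = 1/f − 1/do → di = 55.48 cm (real image, in front of mirror)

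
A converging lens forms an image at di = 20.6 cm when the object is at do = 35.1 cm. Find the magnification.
M = −di/do = -0.5869 (inverted image)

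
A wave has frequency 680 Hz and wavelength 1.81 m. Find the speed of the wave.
v = fλ = 1231 m/s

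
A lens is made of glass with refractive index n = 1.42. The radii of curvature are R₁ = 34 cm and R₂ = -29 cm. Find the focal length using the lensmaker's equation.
1/f = (n − 1)(1/R₁ − 1/R₂) → f = 37.26 cm (converging lens)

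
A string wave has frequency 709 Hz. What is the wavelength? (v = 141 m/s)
λ = v/f = 0.1989 m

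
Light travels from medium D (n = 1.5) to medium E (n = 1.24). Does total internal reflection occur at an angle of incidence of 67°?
θc = arcsin(n₂/n₁) = 55.76°; 67° > θc, so yes — total internal reflection.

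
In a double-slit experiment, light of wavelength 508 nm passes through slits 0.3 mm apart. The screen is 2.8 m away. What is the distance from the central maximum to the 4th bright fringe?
y = mλL/d = 18.97 mm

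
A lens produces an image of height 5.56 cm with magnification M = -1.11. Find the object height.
ho = |hi|/|M| = 5.009 cm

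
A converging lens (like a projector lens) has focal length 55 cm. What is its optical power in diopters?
P = 1/f = 1.818 D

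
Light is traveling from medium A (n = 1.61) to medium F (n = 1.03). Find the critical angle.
θc = arcsin(n₂/n₁) = 39.77°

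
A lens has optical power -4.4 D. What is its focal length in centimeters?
f = 1/P = -22.73 cm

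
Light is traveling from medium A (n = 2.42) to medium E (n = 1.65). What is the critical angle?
θc = arcsin(n₂/n₁) = 42.99°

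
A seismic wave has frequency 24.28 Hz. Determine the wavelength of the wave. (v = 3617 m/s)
λ = v/f = 149 m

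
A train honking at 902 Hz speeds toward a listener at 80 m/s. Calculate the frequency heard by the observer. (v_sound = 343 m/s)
f_obs = f·v/(v − v_s) = 1176 Hz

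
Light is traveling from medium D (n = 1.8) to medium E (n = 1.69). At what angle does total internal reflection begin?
θc = arcsin(n₂/n₁) = 69.87°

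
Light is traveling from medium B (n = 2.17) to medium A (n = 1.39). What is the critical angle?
θc = arcsin(n₂/n₁) = 39.83°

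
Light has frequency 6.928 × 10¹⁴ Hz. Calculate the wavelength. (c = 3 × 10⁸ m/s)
λ = c/f = 433 nm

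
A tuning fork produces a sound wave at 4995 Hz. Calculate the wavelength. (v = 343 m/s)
λ = v/f = 0.06867 m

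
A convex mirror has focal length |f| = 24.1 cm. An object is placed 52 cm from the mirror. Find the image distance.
f = −24.1 cm (convex); 1/di = 1/f − 1/do → di = -16.47 cm (virtual image, behind mirror)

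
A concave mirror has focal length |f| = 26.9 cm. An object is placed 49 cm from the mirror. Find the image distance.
f = +26.9 cm (concave); 1/di = 1/f − 1/do → di = 59.64 cm (real image, in front of mirror)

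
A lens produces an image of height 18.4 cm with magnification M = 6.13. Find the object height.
ho = |hi|/|M| = 3.002 cm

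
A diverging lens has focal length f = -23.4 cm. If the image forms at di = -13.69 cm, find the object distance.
1/do = 1/f − 1/di → do = 32.99 cm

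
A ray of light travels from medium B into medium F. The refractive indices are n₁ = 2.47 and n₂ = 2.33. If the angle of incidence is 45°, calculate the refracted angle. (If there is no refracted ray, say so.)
sin θ₂ = (n₁/n₂)·sin θ₁ = 0.7496 → θ₂ = 48.56°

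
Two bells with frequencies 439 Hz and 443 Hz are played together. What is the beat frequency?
4 Hz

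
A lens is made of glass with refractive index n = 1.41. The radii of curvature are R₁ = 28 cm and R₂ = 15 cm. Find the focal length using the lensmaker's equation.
1/f = (n − 1)(1/R₁ − 1/R₂) → f = -78.8 cm (diverging lens)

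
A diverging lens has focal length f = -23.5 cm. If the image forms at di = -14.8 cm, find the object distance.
1/do = 1/f − 1/di → do = 39.98 cm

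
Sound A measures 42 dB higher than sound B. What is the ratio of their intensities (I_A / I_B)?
I_A/I_B = 10^(Δβ/10) = 15850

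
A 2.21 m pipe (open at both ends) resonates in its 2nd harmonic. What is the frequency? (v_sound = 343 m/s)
fₙ = nv/(2L) = 155.2 Hz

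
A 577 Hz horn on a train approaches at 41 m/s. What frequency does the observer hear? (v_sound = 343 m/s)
f_obs = f·v/(v − v_s) = 655.3 Hz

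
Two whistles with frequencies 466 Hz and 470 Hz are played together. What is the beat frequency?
4 Hz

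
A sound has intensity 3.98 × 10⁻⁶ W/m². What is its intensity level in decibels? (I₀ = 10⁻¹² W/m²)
β = 10·log₁₀(I/I₀) = 66 dB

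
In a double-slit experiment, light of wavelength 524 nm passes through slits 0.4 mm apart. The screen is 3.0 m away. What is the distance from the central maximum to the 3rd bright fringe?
y = mλL/d = 11.79 mm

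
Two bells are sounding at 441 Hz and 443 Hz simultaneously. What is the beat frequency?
2 Hz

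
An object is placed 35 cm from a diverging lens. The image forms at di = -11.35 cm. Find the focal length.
1/f = 1/do + 1/di → f = -16.8 cm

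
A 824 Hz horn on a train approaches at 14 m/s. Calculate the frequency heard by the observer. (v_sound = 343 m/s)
f_obs = f·v/(v − v_s) = 859.1 Hz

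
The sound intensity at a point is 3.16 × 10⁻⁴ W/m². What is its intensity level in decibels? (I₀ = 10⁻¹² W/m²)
β = 10·log₁₀(I/I₀) = 85 dB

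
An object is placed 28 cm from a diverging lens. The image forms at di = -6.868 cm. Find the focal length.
1/f = 1/do + 1/di → f = -9.1 cm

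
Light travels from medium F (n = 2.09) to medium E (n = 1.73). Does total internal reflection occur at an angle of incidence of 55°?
θc = arcsin(n₂/n₁) = 55.87°; 55° < θc, so no — the ray refracts.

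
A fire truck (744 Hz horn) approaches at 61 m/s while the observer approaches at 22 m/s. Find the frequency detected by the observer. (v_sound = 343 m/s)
f_obs = f·(v + v_o)/(v − v_s) = 963 Hz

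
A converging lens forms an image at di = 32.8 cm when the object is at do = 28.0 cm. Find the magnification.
M = −di/do = -1.171 (inverted image)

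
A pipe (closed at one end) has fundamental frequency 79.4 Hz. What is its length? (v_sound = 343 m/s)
L = v/(4f₁) = 1.08 m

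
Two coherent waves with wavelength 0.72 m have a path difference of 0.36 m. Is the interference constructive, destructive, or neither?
destructive — path difference = 0.5λ, an odd multiple of λ/2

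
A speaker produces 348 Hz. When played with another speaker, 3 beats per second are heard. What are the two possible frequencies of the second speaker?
f₂ = 348 ± 3 Hz → 351 Hz or 345 Hz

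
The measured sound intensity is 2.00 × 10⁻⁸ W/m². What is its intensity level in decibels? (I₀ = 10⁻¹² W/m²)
β = 10·log₁₀(I/I₀) = 43.01 dB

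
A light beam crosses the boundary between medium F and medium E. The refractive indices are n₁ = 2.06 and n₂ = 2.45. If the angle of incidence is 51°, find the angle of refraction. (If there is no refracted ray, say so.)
sin θ₂ = (n₁/n₂)·sin θ₁ = 0.6534 → θ₂ = 40.8°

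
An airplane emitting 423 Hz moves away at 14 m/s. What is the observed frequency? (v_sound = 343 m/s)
f_obs = f·v/(v + v_s) = 406.4 Hz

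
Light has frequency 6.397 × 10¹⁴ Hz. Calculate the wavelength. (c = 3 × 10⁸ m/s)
λ = c/f = 469 nm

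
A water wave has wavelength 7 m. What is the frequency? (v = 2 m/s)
f = v/λ = 0.2857 Hz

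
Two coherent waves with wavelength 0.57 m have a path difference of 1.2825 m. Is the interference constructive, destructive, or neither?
neither (partial) — path difference = 2.25λ, neither a whole number of wavelengths nor an odd multiple of λ/2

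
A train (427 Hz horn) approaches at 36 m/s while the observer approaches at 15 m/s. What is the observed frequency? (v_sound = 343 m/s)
f_obs = f·(v + v_o)/(v − v_s) = 497.9 Hz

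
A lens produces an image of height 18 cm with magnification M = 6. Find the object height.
ho = |hi|/|M| = 3 cm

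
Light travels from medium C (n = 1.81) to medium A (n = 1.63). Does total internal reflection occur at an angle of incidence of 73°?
θc = arcsin(n₂/n₁) = 64.23°; 73° > θc, so yes — total internal reflection.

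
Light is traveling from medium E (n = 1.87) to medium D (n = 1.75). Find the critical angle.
θc = arcsin(n₂/n₁) = 69.36°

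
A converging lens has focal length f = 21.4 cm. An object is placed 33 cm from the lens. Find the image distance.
1/di = 1/f − 1/do → di = 60.88 cm (real image)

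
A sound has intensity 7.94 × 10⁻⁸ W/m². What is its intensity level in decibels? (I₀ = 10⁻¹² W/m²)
β = 10·log₁₀(I/I₀) = 49 dB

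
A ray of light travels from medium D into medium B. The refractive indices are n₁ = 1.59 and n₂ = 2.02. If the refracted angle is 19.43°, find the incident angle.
sin θ₁ = (n₂/n₁)·sin θ₂ → θ₁ = 25°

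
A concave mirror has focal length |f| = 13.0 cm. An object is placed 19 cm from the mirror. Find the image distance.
f = +13.0 cm (concave); 1/di = 1/f − 1/do → di = 41.17 cm (real image, in front of mirror)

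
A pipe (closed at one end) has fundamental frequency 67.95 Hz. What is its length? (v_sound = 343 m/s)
L = v/(4f₁) = 1.262 m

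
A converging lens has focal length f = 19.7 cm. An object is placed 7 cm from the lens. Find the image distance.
1/di = 1/f − 1/do → di = -10.86 cm (virtual image)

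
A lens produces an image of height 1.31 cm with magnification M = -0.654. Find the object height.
ho = |hi|/|M| = 2.003 cm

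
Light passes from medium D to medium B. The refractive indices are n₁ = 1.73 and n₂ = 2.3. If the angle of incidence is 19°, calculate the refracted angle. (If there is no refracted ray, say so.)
sin θ₂ = (n₁/n₂)·sin θ₁ = 0.2449 → θ₂ = 14.17°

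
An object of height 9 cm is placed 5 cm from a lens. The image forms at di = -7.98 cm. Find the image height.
hi = (-di/do) × ho = 14.36 cm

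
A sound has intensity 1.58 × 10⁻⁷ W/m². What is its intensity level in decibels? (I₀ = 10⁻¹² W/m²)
β = 10·log₁₀(I/I₀) = 51.99 dB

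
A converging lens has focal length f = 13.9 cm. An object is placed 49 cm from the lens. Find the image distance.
1/di = 1/f − 1/do → di = 19.4 cm (real image)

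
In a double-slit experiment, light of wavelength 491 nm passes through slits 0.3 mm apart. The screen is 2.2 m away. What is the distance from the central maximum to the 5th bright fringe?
y = mλL/d = 18 mm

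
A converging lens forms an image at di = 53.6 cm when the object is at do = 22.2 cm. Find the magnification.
M = −di/do = -2.414 (inverted image)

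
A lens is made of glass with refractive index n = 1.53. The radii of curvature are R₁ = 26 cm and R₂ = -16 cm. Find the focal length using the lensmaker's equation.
1/f = (n − 1)(1/R₁ − 1/R₂) → f = 18.69 cm (converging lens)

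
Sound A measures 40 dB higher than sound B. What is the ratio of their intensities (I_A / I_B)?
I_A/I_B = 10^(Δβ/10) = 10000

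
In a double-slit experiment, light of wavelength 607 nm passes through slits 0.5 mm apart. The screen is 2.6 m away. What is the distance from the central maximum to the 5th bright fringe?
y = mλL/d = 15.78 mm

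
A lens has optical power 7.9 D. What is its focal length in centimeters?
f = 1/P = 12.66 cm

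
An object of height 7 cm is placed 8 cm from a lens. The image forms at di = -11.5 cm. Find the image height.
hi = (-di/do) × ho = 10.06 cm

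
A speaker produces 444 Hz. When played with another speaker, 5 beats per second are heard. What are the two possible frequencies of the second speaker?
f₂ = 444 ± 5 Hz → 449 Hz or 439 Hz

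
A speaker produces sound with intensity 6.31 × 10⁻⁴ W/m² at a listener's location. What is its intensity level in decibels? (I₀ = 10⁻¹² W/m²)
β = 10·log₁₀(I/I₀) = 88 dB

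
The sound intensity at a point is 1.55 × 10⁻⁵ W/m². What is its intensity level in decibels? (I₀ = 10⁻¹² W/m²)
β = 10·log₁₀(I/I₀) = 71.9 dB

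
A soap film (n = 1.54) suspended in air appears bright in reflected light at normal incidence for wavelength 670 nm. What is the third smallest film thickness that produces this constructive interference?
2nt = (m − ½)λ with m = 3 → t = (m − ½)λ/(2n) = 543.8 nm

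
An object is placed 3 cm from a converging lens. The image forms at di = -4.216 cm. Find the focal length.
1/f = 1/do + 1/di → f = 10.4 cm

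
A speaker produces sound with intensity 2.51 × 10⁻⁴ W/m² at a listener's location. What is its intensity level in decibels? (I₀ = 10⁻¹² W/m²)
β = 10·log₁₀(I/I₀) = 84 dB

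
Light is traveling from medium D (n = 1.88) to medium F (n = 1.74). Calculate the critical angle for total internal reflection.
θc = arcsin(n₂/n₁) = 67.75°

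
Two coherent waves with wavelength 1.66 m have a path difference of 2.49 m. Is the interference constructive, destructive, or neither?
destructive — path difference = 1.5λ, an odd multiple of λ/2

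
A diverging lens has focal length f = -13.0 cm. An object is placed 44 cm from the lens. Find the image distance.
1/di = 1/f − 1/do → di = -10.04 cm (virtual image)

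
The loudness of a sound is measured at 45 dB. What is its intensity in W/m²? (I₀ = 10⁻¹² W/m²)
I = I₀·10^(β/10) = 3.16 × 10⁻⁸ W/m²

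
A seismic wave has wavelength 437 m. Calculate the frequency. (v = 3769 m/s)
f = v/λ = 8.625 Hz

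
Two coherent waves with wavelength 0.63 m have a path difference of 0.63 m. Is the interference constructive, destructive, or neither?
constructive — path difference = 1λ, a whole number of wavelengths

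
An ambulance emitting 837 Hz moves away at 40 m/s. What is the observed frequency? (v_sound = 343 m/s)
f_obs = f·v/(v + v_s) = 749.6 Hz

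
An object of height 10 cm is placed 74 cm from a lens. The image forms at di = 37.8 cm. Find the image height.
hi = (-di/do) × ho = -5.108 cm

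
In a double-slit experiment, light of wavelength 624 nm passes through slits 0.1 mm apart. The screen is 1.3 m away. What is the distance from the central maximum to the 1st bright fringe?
y = mλL/d = 8.112 mm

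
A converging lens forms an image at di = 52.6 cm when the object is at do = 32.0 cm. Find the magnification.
M = −di/do = -1.644 (inverted image)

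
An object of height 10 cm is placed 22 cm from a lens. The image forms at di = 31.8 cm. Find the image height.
hi = (-di/do) × ho = -14.45 cm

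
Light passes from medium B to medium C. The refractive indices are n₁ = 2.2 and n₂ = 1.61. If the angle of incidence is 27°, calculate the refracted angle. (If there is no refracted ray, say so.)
sin θ₂ = (n₁/n₂)·sin θ₁ = 0.6204 → θ₂ = 38.34°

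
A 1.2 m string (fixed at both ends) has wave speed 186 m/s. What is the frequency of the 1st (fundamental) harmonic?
fₙ = nv/(2L) = 77.5 Hz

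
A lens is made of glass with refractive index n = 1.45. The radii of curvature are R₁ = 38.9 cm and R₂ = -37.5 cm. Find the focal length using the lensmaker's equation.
1/f = (n − 1)(1/R₁ − 1/R₂) → f = 42.43 cm (converging lens)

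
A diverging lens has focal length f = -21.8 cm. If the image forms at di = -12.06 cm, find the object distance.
1/do = 1/f − 1/di → do = 26.99 cm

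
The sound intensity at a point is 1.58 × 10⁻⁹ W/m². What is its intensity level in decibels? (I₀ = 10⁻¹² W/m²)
β = 10·log₁₀(I/I₀) = 31.99 dB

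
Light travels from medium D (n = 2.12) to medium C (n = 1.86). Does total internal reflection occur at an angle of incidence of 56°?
θc = arcsin(n₂/n₁) = 61.33°; 56° < θc, so no — the ray refracts.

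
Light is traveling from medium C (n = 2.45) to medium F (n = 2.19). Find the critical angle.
θc = arcsin(n₂/n₁) = 63.36°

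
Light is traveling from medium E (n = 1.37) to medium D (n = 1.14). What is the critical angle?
θc = arcsin(n₂/n₁) = 56.32°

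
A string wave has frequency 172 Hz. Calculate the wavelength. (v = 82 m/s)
λ = v/f = 0.4767 m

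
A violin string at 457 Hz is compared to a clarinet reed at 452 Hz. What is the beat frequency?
5 Hz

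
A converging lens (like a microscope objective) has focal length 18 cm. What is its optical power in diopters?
P = 1/f = 5.556 D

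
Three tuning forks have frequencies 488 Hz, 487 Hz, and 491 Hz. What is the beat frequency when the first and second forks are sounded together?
1 Hz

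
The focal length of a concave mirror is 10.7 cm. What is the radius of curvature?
R = 2|f| = 21.4 cm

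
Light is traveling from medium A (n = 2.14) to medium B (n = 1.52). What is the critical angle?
θc = arcsin(n₂/n₁) = 45.26°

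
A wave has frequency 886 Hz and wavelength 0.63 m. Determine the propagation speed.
v = fλ = 558.2 m/s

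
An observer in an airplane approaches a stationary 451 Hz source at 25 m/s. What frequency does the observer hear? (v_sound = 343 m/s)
f_obs = f·(v + v_o)/v = 483.9 Hz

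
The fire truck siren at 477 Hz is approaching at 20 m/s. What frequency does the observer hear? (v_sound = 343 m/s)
f_obs = f·v/(v − v_s) = 506.5 Hz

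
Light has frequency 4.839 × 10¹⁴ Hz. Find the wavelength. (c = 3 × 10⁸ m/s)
λ = c/f = 620 nm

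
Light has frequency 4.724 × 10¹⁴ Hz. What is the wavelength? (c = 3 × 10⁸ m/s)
λ = c/f = 635.1 nm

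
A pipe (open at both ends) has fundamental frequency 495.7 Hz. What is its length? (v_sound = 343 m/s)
L = v/(2f₁) = 0.346 m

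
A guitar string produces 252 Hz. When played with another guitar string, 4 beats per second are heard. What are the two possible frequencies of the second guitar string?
f₂ = 252 ± 4 Hz → 256 Hz or 248 Hz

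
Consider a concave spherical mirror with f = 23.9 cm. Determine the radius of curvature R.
R = 2|f| = 47.8 cm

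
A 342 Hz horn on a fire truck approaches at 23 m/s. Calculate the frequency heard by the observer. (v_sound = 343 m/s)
f_obs = f·v/(v − v_s) = 366.6 Hz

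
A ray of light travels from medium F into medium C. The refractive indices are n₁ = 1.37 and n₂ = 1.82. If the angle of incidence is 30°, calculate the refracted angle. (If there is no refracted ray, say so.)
sin θ₂ = (n₁/n₂)·sin θ₁ = 0.3764 → θ₂ = 22.11°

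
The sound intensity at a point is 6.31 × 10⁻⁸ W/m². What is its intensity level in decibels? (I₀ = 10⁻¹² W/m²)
β = 10·log₁₀(I/I₀) = 48 dB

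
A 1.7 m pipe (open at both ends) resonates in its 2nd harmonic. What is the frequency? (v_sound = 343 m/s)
fₙ = nv/(2L) = 201.8 Hz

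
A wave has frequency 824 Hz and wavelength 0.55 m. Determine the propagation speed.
v = fλ = 453.2 m/s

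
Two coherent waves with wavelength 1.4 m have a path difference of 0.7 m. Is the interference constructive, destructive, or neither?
destructive — path difference = 0.5λ, an odd multiple of λ/2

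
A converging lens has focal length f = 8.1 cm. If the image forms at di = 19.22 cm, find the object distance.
1/do = 1/f − 1/di → do = 14 cm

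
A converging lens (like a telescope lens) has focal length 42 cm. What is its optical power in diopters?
P = 1/f = 2.381 D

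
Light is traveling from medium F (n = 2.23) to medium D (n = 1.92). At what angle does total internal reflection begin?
θc = arcsin(n₂/n₁) = 59.43°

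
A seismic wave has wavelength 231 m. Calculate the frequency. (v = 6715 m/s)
f = v/λ = 29.07 Hz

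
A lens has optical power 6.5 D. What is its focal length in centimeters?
f = 1/P = 15.38 cm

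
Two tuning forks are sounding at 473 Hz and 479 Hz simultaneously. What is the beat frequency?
6 Hz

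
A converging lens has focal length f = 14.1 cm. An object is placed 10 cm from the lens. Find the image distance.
1/di = 1/f − 1/do → di = -34.39 cm (virtual image)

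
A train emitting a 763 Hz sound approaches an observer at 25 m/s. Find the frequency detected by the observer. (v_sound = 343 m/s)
f_obs = f·v/(v − v_s) = 823 Hz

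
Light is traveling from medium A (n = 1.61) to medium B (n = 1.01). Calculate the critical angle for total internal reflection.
θc = arcsin(n₂/n₁) = 38.85°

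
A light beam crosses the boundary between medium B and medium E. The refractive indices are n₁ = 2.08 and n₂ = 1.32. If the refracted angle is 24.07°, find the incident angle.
sin θ₁ = (n₂/n₁)·sin θ₂ → θ₁ = 15°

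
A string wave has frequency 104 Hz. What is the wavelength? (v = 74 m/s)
λ = v/f = 0.7115 m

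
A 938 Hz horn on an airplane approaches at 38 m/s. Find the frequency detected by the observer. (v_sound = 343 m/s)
f_obs = f·v/(v − v_s) = 1055 Hz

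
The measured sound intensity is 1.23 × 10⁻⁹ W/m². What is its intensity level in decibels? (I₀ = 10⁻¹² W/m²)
β = 10·log₁₀(I/I₀) = 30.9 dB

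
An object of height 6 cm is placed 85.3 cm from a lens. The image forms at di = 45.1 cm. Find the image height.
hi = (-di/do) × ho = -3.172 cm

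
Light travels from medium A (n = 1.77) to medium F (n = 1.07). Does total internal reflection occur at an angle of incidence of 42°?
θc = arcsin(n₂/n₁) = 37.19°; 42° > θc, so yes — total internal reflection.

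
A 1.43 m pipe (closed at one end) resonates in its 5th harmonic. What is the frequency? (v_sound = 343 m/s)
fₙ = nv/(4L) = 299.8 Hz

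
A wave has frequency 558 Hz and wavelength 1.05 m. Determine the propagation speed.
v = fλ = 585.9 m/s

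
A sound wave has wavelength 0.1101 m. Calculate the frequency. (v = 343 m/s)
f = v/λ = 3115 Hz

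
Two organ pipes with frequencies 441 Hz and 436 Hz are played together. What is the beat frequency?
5 Hz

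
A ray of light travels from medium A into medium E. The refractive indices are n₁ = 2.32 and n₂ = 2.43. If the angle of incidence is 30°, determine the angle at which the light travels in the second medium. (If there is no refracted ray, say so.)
sin θ₂ = (n₁/n₂)·sin θ₁ = 0.4774 → θ₂ = 28.51°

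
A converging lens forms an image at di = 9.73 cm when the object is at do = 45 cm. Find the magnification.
M = −di/do = -0.2162 (inverted image)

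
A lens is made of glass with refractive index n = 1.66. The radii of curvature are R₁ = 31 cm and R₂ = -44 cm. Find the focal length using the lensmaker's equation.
1/f = (n − 1)(1/R₁ − 1/R₂) → f = 27.56 cm (converging lens)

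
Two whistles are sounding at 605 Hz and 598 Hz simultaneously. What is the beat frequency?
7 Hz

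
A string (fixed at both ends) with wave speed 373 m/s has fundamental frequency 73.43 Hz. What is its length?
L = v/(2f₁) = 2.54 m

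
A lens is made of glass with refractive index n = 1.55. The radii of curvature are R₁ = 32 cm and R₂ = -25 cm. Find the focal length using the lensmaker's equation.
1/f = (n − 1)(1/R₁ − 1/R₂) → f = 25.52 cm (converging lens)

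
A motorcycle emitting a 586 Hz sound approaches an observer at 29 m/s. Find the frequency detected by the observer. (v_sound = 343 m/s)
f_obs = f·v/(v − v_s) = 640.1 Hz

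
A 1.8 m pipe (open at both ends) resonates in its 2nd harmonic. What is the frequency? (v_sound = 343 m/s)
fₙ = nv/(2L) = 190.6 Hz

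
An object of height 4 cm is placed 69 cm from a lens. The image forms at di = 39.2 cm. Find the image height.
hi = (-di/do) × ho = -2.272 cm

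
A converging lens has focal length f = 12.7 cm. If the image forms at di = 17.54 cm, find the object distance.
1/do = 1/f − 1/di → do = 46.02 cm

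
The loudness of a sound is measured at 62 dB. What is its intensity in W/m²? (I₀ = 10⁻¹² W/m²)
I = I₀·10^(β/10) = 1.58 × 10⁻⁶ W/m²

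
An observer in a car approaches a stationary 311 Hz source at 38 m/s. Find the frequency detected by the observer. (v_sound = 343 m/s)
f_obs = f·(v + v_o)/v = 345.5 Hz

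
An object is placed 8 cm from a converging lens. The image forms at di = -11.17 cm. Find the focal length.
1/f = 1/do + 1/di → f = 28.19 cm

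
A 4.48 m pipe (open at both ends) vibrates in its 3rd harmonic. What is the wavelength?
λₙ = 2L/n = 2.987 m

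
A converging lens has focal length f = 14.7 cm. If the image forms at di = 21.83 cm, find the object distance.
1/do = 1/f − 1/di → do = 45.01 cm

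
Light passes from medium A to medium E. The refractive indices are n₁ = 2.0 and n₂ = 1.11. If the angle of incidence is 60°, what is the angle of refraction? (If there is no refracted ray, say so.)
sin θ₂ = (n₁/n₂)·sin θ₁ = 1.56 > 1, so there is no refracted ray — the light undergoes total internal reflection.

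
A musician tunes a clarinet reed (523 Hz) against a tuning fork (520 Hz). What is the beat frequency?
3 Hz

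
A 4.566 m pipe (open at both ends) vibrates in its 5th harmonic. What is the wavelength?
λₙ = 2L/n = 1.826 m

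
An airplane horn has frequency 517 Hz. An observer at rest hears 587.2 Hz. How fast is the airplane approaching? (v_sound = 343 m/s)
v_s = v·(1 − f/f_obs) = 41.01 m/s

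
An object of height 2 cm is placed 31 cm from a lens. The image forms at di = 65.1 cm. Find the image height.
hi = (-di/do) × ho = -4.2 cm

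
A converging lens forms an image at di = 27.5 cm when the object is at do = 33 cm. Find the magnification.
M = −di/do = -0.8333 (inverted image)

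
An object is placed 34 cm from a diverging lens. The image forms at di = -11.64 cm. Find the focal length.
1/f = 1/do + 1/di → f = -17.7 cm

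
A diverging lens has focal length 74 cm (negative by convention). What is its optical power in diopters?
P = 1/f = -1.351 D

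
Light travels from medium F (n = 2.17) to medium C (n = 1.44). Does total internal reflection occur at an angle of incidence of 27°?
θc = arcsin(n₂/n₁) = 41.57°; 27° < θc, so no — the ray refracts.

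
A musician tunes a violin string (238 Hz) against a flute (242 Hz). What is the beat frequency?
4 Hz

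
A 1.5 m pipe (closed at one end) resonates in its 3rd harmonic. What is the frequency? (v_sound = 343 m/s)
fₙ = nv/(4L) = 171.5 Hz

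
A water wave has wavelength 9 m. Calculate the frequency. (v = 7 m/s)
f = v/λ = 0.7778 Hz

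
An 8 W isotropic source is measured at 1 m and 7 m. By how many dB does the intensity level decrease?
Δβ = 20·log₁₀(r₂/r₁) = 16.9 dB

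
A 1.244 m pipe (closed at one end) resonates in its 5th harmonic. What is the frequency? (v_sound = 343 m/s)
fₙ = nv/(4L) = 344.7 Hz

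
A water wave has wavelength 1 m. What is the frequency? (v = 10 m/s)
f = v/λ = 10 Hz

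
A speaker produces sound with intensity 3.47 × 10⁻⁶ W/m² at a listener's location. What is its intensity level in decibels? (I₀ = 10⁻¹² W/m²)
β = 10·log₁₀(I/I₀) = 65.4 dB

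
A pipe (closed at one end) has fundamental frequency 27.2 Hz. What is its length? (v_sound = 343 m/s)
L = v/(4f₁) = 3.153 m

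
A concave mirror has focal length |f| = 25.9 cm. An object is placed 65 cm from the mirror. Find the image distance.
f = +25.9 cm (concave); 1/di = 1/f − 1/do → di = 43.06 cm (real image, in front of mirror)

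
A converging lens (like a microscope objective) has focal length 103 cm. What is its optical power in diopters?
P = 1/f = 0.9709 D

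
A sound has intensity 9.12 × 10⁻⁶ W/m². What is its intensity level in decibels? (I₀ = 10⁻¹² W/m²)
β = 10·log₁₀(I/I₀) = 69.6 dB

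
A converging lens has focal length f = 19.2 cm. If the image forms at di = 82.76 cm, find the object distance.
1/do = 1/f − 1/di → do = 25 cm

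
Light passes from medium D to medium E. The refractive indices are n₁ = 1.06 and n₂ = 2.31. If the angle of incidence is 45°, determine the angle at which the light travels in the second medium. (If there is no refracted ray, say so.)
sin θ₂ = (n₁/n₂)·sin θ₁ = 0.3245 → θ₂ = 18.93°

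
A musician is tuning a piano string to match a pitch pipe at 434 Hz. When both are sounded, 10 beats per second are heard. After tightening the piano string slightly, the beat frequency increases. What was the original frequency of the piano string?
444 Hz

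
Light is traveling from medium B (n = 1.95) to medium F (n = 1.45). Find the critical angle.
θc = arcsin(n₂/n₁) = 48.04°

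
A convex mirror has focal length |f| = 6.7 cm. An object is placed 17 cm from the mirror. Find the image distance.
f = −6.7 cm (convex); 1/di = 1/f − 1/do → di = -4.806 cm (virtual image, behind mirror)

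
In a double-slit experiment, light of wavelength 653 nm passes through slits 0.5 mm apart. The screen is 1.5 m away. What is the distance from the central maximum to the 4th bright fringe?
y = mλL/d = 7.836 mm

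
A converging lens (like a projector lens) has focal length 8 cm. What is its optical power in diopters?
P = 1/f = 12.5 D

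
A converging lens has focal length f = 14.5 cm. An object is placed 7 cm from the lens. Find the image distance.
1/di = 1/f − 1/do → di = -13.53 cm (virtual image)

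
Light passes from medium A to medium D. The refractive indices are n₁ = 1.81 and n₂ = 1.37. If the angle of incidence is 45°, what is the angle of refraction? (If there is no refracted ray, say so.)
sin θ₂ = (n₁/n₂)·sin θ₁ = 0.9342 → θ₂ = 69.1°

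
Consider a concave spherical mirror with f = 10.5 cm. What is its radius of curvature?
R = 2|f| = 21 cm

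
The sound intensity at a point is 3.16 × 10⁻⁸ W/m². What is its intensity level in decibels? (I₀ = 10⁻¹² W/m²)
β = 10·log₁₀(I/I₀) = 45 dB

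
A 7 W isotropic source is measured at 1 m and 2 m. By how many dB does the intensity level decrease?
Δβ = 20·log₁₀(r₂/r₁) = 6.021 dB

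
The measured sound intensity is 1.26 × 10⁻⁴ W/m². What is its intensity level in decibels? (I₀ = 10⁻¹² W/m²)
β = 10·log₁₀(I/I₀) = 81 dB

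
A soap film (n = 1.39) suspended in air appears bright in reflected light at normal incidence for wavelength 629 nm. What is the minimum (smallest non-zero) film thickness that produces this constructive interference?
2nt = (m − ½)λ with m = 1 → t = (m − ½)λ/(2n) = 113.1 nm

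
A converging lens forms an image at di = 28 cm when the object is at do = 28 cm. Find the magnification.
M = −di/do = -1 (inverted image)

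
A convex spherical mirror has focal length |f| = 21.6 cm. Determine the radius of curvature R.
R = 2|f| = 43.2 cm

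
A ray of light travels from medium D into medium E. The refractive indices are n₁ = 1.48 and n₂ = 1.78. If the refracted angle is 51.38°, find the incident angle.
sin θ₁ = (n₂/n₁)·sin θ₂ → θ₁ = 70°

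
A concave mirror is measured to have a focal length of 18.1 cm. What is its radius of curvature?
R = 2|f| = 36.2 cm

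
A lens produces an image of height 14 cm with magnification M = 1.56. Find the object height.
ho = |hi|/|M| = 8.974 cm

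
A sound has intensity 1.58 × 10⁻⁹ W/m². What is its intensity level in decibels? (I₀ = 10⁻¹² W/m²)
β = 10·log₁₀(I/I₀) = 31.99 dB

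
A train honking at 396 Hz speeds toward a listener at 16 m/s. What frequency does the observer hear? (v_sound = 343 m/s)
f_obs = f·v/(v − v_s) = 415.4 Hz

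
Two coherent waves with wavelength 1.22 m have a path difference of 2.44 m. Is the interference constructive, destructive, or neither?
constructive — path difference = 2λ, a whole number of wavelengths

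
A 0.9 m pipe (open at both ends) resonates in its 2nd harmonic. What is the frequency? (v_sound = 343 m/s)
fₙ = nv/(2L) = 381.1 Hz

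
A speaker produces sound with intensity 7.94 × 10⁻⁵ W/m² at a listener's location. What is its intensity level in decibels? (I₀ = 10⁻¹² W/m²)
β = 10·log₁₀(I/I₀) = 79 dB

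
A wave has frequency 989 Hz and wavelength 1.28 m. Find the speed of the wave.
v = fλ = 1266 m/s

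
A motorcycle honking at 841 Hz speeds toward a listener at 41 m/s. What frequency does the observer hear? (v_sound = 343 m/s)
f_obs = f·v/(v − v_s) = 955.2 Hz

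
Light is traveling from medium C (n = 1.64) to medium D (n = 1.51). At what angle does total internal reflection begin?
θc = arcsin(n₂/n₁) = 67.03°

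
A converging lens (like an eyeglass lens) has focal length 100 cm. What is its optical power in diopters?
P = 1/f = 1 D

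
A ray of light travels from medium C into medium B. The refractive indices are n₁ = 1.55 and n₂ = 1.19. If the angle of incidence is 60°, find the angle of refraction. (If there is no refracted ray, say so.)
sin θ₂ = (n₁/n₂)·sin θ₁ = 1.128 > 1, so there is no refracted ray — the light undergoes total internal reflection.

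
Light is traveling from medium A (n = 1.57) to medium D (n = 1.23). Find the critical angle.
θc = arcsin(n₂/n₁) = 51.58°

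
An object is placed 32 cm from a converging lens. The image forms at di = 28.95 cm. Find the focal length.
1/f = 1/do + 1/di → f = 15.2 cm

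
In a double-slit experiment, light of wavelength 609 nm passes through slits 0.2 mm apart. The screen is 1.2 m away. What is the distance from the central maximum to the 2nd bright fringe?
y = mλL/d = 7.308 mm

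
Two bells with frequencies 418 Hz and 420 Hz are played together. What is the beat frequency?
2 Hz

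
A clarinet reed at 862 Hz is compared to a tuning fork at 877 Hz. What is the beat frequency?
15 Hz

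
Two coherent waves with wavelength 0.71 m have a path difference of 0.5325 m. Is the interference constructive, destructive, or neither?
neither (partial) — path difference = 0.75λ, neither a whole number of wavelengths nor an odd multiple of λ/2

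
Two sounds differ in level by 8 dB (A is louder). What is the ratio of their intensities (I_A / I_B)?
I_A/I_B = 10^(Δβ/10) = 6.31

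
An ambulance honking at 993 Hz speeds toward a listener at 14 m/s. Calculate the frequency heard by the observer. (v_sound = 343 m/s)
f_obs = f·v/(v − v_s) = 1035 Hz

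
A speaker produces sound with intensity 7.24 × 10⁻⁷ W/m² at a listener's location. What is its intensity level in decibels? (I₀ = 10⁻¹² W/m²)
β = 10·log₁₀(I/I₀) = 58.6 dB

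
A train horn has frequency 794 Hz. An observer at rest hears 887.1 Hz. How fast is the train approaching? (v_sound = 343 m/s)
v_s = v·(1 − f/f_obs) = 36 m/s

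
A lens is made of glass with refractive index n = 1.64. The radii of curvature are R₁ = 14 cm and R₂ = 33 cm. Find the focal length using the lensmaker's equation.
1/f = (n − 1)(1/R₁ − 1/R₂) → f = 37.99 cm (converging lens)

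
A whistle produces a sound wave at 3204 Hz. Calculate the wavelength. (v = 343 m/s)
λ = v/f = 0.1071 m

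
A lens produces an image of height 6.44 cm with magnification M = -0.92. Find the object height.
ho = |hi|/|M| = 7 cm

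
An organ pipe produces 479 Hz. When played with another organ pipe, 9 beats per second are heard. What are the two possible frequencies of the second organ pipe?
f₂ = 479 ± 9 Hz → 488 Hz or 470 Hz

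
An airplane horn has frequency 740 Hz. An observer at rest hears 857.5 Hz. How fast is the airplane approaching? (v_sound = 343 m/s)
v_s = v·(1 − f/f_obs) = 47 m/s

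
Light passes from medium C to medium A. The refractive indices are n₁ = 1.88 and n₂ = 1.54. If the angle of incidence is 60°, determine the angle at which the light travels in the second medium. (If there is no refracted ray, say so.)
sin θ₂ = (n₁/n₂)·sin θ₁ = 1.057 > 1, so there is no refracted ray — the light undergoes total internal reflection.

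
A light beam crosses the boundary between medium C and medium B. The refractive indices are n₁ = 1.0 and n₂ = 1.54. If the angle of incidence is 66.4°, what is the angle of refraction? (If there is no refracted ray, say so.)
sin θ₂ = (n₁/n₂)·sin θ₁ = 0.595 → θ₂ = 36.52°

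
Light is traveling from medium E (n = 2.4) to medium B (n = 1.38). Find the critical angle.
θc = arcsin(n₂/n₁) = 35.1°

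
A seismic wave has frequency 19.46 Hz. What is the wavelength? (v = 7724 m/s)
λ = v/f = 396.9 m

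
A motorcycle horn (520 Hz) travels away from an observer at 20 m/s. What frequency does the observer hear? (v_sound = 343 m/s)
f_obs = f·v/(v + v_s) = 491.3 Hz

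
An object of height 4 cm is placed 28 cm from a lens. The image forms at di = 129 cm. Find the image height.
hi = (-di/do) × ho = -18.43 cm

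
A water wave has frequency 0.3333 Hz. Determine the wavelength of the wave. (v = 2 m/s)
λ = v/f = 6.001 m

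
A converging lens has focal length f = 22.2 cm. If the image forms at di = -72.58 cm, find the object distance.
1/do = 1/f − 1/di → do = 17 cm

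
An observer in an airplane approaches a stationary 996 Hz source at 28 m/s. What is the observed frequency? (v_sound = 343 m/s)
f_obs = f·(v + v_o)/v = 1077 Hz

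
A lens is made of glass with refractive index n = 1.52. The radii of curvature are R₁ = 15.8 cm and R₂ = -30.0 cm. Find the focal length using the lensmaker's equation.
1/f = (n − 1)(1/R₁ − 1/R₂) → f = 19.9 cm (converging lens)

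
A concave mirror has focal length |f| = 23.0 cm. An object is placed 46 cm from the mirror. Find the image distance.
f = +23.0 cm (concave); 1/di = 1/f − 1/do → di = 46 cm (real image, in front of mirror)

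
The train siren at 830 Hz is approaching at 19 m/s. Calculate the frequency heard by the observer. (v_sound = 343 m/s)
f_obs = f·v/(v − v_s) = 878.7 Hz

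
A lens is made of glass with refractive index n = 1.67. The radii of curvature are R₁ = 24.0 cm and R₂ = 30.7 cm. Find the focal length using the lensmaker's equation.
1/f = (n − 1)(1/R₁ − 1/R₂) → f = 164.1 cm (converging lens)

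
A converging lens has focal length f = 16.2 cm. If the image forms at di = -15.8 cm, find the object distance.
1/do = 1/f − 1/di → do = 7.999 cm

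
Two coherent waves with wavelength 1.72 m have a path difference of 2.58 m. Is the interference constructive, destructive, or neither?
destructive — path difference = 1.5λ, an odd multiple of λ/2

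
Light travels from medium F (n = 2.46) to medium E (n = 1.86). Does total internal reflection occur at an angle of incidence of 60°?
θc = arcsin(n₂/n₁) = 49.12°; 60° > θc, so yes — total internal reflection.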